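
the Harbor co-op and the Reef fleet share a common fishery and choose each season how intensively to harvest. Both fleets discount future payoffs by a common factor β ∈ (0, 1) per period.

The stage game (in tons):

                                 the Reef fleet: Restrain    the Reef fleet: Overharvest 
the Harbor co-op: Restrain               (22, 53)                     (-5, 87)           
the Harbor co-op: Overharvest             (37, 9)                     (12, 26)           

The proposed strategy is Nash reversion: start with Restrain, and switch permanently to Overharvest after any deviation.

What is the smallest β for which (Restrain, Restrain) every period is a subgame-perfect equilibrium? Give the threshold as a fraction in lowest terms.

For the Harbor co-op: deviation gain 37−22 = 15, per-period punishment loss 22−12 = 10. IC gives β ≥ 15/25 = 3/5.
For the Reef fleet: gain 34, loss 27 per period, so β ≥ 34/61.
The tighter constraint is the Harbor co-op's, so cooperation needs β ≥ 3/5.

3/5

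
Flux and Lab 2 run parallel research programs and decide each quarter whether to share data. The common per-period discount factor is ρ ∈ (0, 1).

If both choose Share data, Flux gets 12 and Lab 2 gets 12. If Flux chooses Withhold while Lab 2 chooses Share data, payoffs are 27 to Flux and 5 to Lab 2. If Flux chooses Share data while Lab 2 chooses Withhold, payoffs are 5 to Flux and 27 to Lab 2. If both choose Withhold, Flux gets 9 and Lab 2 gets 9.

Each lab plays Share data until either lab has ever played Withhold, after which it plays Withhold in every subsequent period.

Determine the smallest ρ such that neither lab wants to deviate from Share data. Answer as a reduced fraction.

5/6

12/(1−ρ) ≥ 27 + 9ρ/(1−ρ)
12 ≥ 27 − 18ρ
ρ ≥ 15/18 = 5/6.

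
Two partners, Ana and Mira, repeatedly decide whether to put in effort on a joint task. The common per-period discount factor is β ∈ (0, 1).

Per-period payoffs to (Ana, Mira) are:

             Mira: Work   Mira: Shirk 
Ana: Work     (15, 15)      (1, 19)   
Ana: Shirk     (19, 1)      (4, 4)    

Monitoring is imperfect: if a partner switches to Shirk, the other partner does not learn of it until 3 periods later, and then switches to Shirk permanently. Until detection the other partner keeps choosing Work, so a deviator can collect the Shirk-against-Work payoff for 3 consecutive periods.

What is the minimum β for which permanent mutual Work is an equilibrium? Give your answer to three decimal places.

0.644

A deviator earns 19 for 3 periods, then 4 forever; cooperating earns 15 forever. Multiplying the IC by (1−β):
15 ≥ 19(1−β^3) + 4β^3, so 15·β^3 ≥ 4 and β^3 ≥ 4/15.
β ≥ (4/15)^(1/3) ≈ 0.644.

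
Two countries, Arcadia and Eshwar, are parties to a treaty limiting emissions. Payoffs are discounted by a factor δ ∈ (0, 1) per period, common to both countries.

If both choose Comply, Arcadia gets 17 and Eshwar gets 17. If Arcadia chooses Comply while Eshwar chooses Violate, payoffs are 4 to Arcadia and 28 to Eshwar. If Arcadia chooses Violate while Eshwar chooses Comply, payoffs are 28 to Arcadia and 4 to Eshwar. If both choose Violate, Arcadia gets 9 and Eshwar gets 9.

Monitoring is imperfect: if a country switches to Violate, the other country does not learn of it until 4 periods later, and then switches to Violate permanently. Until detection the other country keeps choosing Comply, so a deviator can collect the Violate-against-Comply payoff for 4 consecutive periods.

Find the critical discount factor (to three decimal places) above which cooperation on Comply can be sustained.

0.872

A deviator earns 28 for 4 periods, then 9 forever; cooperating earns 17 forever. Multiplying the IC by (1−δ):
17 ≥ 28(1−δ^4) + 9δ^4, so 19·δ^4 ≥ 11 and δ^4 ≥ 11/19.
δ ≥ (11/19)^(1/4) ≈ 0.872.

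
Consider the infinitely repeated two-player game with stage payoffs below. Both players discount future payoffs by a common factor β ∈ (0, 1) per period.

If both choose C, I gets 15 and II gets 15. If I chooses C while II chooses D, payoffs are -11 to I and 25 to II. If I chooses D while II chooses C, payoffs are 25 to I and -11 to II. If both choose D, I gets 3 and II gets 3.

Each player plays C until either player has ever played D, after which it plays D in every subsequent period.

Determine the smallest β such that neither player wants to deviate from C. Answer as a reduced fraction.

5/11

15/(1−β) ≥ 25 + 3β/(1−β)
15 ≥ 25 − 22β
β ≥ 10/22 = 5/11.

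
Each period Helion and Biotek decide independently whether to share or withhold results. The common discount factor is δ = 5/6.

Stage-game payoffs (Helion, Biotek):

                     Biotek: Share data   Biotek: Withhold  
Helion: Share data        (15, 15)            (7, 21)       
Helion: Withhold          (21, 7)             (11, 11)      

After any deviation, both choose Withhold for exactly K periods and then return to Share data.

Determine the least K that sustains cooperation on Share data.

No profitable deviation requires (15−11)(δ+…+δ^K) ≥ 21−15, i.e. δ+…+δ^K ≥ 3/2 ≈ 1.5000.
With δ = 5/6, the partial sums are K=1: 0.8333, K=2: 1.5278.
K = 2 is the first length at which the sum reaches 1.5000.

2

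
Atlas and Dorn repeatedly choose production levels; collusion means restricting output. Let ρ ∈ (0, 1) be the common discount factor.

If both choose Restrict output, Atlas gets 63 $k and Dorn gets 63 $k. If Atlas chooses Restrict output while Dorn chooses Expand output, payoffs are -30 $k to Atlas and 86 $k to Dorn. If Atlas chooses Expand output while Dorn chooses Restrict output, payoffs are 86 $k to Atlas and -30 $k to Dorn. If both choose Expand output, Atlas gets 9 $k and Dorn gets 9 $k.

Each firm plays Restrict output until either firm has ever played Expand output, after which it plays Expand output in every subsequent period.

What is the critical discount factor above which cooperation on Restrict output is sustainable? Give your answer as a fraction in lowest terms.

23/77

Cooperation forever yields 63 each period: 63/(1−ρ).
Deviating yields 86 once, then 9 forever: 86 + 9ρ/(1−ρ).
No profitable deviation requires 63/(1−ρ) ≥ 86 + 9ρ/(1−ρ).
Multiplying by (1−ρ): 63 ≥ 86(1−ρ) + 9ρ = 86 − 77ρ.
So 77ρ ≥ 23, i.e. ρ ≥ 23/77.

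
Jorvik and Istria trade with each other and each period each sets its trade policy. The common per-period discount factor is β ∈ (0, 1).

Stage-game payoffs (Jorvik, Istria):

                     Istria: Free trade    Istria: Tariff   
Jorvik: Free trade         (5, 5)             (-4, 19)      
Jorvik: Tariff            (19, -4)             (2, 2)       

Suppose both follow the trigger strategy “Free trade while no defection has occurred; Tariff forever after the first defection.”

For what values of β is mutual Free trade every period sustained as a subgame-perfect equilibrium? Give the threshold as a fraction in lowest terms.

Under grim trigger the critical discount factor is (T−C)/(T−P) with T = 19, C = 5, P = 2.
β* = (19−5)/(19−2) = 14/17.

14/17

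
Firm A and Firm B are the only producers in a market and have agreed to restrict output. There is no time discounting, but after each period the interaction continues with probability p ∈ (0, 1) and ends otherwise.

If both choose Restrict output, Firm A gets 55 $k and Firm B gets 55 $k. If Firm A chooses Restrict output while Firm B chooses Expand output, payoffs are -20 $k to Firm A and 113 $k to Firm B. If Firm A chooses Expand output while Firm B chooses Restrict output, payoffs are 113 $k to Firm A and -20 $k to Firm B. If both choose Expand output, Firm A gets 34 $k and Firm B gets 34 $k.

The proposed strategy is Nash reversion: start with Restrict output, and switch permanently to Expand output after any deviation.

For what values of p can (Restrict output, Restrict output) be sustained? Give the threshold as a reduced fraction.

58/79

With no time discounting, the continuation probability p plays the role of the discount factor.
Grim-trigger IC: 55/(1−p) ≥ 113 + 34p/(1−p) ⇒ p ≥ (113−55)/(113−34) = 58/79.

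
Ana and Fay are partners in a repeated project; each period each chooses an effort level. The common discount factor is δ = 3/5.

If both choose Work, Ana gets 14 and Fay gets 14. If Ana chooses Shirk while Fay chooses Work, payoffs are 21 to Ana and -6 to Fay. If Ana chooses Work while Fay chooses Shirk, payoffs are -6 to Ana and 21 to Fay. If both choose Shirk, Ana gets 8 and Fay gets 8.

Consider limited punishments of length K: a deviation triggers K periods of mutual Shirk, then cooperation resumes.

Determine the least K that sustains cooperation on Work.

3

No profitable deviation requires (14−8)(δ+…+δ^K) ≥ 21−14, i.e. δ+…+δ^K ≥ 7/6 ≈ 1.1667.
With δ = 3/5, the partial sums are K=1: 0.6000, K=2: 0.9600, K=3: 1.1760.
K = 3 is the first length at which the sum reaches 1.1667.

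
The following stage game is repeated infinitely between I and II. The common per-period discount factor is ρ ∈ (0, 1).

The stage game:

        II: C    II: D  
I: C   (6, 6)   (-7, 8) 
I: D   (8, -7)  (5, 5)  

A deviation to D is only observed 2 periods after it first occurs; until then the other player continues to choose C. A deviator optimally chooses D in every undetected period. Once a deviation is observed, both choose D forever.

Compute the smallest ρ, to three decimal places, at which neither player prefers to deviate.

0.816

A deviator earns 8 for 2 periods, then 5 forever; cooperating earns 6 forever. Multiplying the IC by (1−ρ):
6 ≥ 8(1−ρ^2) + 5ρ^2, so 3·ρ^2 ≥ 2 and ρ^2 ≥ 2/3.
ρ ≥ (2/3)^(1/2) ≈ 0.816.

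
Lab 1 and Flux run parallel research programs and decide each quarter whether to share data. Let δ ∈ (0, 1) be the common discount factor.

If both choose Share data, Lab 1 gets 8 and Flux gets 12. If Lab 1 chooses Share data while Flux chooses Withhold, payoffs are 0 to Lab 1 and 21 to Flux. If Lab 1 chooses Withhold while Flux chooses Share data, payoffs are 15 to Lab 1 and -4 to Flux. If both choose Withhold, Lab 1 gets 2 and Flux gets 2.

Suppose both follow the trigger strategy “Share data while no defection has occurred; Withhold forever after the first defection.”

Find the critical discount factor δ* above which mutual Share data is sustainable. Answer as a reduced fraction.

Lab 1: cooperation gives 8 each period; deviation gives 15 once then 2 forever.
  8/(1−δ) ≥ 15 + 2δ/(1−δ) ⇒ δ ≥ 7/13.
Flux: cooperation gives 12 each period; deviation gives 21 once then 2 forever.
  δ ≥ 9/19.
Both must hold, so the binding constraint is Lab 1's: δ ≥ 7/13.

7/13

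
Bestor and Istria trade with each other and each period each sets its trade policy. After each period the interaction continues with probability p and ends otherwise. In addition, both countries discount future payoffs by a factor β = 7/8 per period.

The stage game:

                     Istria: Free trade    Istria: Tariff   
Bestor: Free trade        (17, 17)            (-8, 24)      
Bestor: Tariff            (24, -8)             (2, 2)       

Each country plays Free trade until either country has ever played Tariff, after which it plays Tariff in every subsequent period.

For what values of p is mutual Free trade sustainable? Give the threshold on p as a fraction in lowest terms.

Expected continuation weight on next period's payoff is β·p = 7/8·p, which plays the role of the discount factor.
Cooperation requires 7/8·p ≥ (24−17)/(24−2) = 7/22, hence p ≥ 4/11.

4/11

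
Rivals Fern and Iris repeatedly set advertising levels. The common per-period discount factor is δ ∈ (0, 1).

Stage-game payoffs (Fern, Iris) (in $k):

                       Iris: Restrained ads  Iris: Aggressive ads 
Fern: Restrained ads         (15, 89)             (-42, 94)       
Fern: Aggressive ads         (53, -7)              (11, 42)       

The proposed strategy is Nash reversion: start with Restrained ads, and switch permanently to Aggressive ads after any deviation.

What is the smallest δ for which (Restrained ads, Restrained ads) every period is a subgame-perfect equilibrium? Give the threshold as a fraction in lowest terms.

19/21

Fern's threshold: (53−15)/(53−11) = 19/21.
Iris's threshold: (94−89)/(94−42) = 5/52.
19/21 > 5/52, so Fern binds and δ* = 19/21.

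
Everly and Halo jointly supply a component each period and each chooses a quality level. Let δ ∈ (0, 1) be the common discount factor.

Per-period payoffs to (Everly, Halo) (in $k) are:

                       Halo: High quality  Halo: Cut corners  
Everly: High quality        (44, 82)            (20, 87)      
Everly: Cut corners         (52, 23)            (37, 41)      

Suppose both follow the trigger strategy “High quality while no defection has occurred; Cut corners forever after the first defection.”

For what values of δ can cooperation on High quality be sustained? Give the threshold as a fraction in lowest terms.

8/15

Everly: cooperation gives 44 each period; deviation gives 52 once then 37 forever.
  44/(1−δ) ≥ 52 + 37δ/(1−δ) ⇒ δ ≥ 8/15.
Halo: cooperation gives 82 each period; deviation gives 87 once then 41 forever.
  δ ≥ 5/46.
Both must hold, so the binding constraint is Everly's: δ ≥ 8/15.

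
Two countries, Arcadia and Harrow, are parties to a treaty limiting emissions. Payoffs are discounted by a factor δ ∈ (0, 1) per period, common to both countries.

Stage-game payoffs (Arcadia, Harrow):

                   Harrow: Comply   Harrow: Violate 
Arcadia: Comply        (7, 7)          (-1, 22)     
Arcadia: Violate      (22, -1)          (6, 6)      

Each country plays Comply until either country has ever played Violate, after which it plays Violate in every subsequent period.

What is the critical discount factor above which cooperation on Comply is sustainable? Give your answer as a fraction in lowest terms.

Under grim trigger the critical discount factor is (T−C)/(T−P) with T = 22, C = 7, P = 6.
δ* = (22−7)/(22−6) = 15/16.

15/16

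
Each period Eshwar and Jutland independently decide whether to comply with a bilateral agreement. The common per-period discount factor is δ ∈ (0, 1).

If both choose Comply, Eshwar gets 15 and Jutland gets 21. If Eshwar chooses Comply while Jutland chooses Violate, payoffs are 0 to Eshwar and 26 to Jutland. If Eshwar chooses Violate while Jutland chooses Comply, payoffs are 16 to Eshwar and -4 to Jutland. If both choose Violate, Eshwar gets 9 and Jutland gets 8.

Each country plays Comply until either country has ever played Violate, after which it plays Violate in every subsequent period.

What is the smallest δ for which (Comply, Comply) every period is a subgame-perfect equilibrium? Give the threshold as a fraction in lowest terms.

5/18

Eshwar: cooperation gives 15 each period; deviation gives 16 once then 9 forever.
  15/(1−δ) ≥ 16 + 9δ/(1−δ) ⇒ δ ≥ 1/7.
Jutland: cooperation gives 21 each period; deviation gives 26 once then 8 forever.
  δ ≥ 5/18.
Both must hold, so the binding constraint is Jutland's: δ ≥ 5/18.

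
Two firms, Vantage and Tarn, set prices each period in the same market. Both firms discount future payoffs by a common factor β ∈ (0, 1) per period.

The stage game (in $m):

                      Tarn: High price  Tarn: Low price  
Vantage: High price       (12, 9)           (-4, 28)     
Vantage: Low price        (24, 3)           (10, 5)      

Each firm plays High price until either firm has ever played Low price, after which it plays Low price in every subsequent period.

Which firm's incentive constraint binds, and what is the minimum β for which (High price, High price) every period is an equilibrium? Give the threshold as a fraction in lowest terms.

For Vantage: deviation gain 24−12 = 12, per-period punishment loss 12−10 = 2. IC gives β ≥ 12/14 = 6/7.
For Tarn: gain 19, loss 4 per period, so β ≥ 19/23.
The tighter constraint is Vantage's, so cooperation needs β ≥ 6/7.

Vantage; β ≥ 6/7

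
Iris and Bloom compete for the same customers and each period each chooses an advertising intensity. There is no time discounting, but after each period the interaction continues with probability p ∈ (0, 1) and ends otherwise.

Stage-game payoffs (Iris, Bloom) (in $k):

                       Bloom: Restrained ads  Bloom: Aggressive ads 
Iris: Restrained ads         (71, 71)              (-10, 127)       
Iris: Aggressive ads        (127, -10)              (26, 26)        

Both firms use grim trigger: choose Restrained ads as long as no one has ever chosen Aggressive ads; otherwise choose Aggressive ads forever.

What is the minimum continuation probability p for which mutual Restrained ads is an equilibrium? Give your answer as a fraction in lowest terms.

56/101

Expected cooperation value is 71 + p·71 + p²·71 + … = 71/(1−p); deviation gives 127 + p·26/(1−p).
71 ≥ 127(1−p) + 26p ⇒ 101p ≥ 56 ⇒ p ≥ 56/101.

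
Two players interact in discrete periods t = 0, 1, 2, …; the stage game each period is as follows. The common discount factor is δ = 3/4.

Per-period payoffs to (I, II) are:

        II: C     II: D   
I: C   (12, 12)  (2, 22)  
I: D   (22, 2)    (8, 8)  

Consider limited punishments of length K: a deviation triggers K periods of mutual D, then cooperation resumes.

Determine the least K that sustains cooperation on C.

7

Need Σ_{k=1}^{K} δ^k ≥ (22−12)/(12−8) = 2.5000 at δ = 3/4.
At K = 6 the sum is 2.4661 < 2.5000; at K = 7 it is 2.5995 ≥ 2.5000.
So the minimum punishment length is K = 7.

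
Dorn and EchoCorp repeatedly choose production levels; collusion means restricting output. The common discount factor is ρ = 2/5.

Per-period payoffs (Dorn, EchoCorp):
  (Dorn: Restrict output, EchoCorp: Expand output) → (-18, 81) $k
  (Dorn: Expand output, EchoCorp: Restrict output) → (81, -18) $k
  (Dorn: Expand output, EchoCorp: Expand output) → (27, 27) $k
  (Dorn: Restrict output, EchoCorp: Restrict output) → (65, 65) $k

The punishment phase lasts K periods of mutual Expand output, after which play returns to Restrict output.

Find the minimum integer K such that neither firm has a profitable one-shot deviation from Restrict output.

2

IC: ρ(1−ρ^K)/(1−ρ) ≥ (81−65)/(65−27) = 8/19.
With ρ = 2/5: need 1 − ρ^K ≥ 8/19·(1−2/5)/(2/5), i.e. ρ^K ≤ 0.3684.
Since (2/5)^1 = 0.4000 and (2/5)^2 = 0.1600, the smallest such K is 2.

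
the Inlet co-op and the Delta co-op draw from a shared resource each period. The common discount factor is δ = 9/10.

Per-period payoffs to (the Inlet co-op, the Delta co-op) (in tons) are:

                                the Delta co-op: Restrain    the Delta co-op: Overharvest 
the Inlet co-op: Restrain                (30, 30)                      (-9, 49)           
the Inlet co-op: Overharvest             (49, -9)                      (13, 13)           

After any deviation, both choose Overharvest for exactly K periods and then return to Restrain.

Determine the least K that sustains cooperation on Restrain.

IC: δ(1−δ^K)/(1−δ) ≥ (49−30)/(30−13) = 19/17.
With δ = 9/10: need 1 − δ^K ≥ 19/17·(1−9/10)/(9/10), i.e. δ^K ≤ 0.8758.
Since (9/10)^1 = 0.9000 and (9/10)^2 = 0.8100, the smallest such K is 2.

2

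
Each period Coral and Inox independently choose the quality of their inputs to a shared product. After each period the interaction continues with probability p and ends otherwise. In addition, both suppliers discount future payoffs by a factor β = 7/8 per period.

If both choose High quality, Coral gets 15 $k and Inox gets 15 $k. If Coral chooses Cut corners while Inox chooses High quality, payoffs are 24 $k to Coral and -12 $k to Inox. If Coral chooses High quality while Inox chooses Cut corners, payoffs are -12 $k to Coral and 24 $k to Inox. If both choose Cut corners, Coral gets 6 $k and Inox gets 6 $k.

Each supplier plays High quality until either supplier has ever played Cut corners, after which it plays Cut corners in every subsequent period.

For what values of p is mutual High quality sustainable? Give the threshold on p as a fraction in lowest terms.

4/7

Expected continuation weight on next period's payoff is β·p = 7/8·p, which plays the role of the discount factor.
Cooperation requires 7/8·p ≥ (24−15)/(24−6) = 1/2, hence p ≥ 4/7.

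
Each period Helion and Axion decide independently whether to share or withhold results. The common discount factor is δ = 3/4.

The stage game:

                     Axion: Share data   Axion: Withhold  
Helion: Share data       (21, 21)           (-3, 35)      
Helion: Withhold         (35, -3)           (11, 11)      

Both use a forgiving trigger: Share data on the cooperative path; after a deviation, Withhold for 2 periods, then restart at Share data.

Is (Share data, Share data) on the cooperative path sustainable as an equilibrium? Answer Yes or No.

Comparing payoff streams over the 3 periods until play realigns: cooperate → 21(1+δ+…+δ^2); deviate → 35 + 11(δ+…+δ^2).
Cooperation is sustained iff (21−11)(δ+…+δ^2) ≥ 35−21.
δ+…+δ^2 = 3/4·(1−(3/4)^2)/(1−3/4) = 1.3125, and (35−21)/(21−11) = 1.4000.
1.3125 < 1.4000, so cooperation is not sustainable.

No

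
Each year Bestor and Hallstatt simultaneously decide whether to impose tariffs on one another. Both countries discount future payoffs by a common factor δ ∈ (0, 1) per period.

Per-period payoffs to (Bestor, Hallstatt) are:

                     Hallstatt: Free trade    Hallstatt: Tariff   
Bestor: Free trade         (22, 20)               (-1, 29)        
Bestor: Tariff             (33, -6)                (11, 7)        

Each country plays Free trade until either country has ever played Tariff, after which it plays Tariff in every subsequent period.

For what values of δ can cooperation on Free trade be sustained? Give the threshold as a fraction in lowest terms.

For Bestor: deviation gain 33−22 = 11, per-period punishment loss 22−11 = 11. IC gives δ ≥ 11/22 = 1/2.
For Hallstatt: gain 9, loss 13 per period, so δ ≥ 9/22.
The tighter constraint is Bestor's, so cooperation needs δ ≥ 1/2.

1/2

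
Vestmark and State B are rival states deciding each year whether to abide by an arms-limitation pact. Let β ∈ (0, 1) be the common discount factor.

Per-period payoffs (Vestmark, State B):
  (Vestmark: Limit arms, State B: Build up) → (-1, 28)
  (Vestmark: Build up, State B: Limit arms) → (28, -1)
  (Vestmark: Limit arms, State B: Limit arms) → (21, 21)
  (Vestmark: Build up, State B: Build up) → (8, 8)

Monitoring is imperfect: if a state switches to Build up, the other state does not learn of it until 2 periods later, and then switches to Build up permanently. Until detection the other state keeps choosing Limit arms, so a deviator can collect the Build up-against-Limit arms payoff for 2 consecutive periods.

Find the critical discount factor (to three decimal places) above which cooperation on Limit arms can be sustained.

Deviating for the 2 undetected periods gains 28−21 = 7 per period over cooperation, then loses 21−8 = 13 per period forever once punishment starts.
Gain: 7(1 + β + … + β^1); loss: 13·β^2/(1−β).
No profitable deviation ⇔ 7(1−β^2) ≤ 13·β^2, i.e. β^2 ≥ 7/(7+13) = 7/20.
Hence β ≥ (7/20)^(1/2) ≈ 0.592.

0.592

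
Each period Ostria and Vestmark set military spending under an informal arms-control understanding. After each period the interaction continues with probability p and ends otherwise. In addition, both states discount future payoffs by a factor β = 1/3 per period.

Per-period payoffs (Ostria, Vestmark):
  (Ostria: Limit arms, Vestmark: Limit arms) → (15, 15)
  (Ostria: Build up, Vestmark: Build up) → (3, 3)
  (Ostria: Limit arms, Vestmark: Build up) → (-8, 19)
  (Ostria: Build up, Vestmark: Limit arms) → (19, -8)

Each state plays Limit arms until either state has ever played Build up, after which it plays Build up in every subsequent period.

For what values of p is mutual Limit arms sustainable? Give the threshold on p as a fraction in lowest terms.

3/4

With continuation probability p and discount β, the effective per-period discount factor is βp.
Grim-trigger IC: βp ≥ (19−15)/(19−3) = 1/4.
So p ≥ (1/4)/(1/3) = 3/4.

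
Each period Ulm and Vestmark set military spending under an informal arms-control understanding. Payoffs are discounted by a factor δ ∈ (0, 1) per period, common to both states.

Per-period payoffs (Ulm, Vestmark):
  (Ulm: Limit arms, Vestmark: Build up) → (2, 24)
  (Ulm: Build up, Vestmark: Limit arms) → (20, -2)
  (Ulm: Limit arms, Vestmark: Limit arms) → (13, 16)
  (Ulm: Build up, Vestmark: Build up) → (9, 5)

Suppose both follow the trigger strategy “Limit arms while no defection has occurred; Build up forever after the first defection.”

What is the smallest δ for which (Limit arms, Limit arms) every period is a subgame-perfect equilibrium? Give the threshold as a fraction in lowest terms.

Ulm: cooperation gives 13 each period; deviation gives 20 once then 9 forever.
  13/(1−δ) ≥ 20 + 9δ/(1−δ) ⇒ δ ≥ 7/11.
Vestmark: cooperation gives 16 each period; deviation gives 24 once then 5 forever.
  δ ≥ 8/19.
Both must hold, so the binding constraint is Ulm's: δ ≥ 7/11.

7/11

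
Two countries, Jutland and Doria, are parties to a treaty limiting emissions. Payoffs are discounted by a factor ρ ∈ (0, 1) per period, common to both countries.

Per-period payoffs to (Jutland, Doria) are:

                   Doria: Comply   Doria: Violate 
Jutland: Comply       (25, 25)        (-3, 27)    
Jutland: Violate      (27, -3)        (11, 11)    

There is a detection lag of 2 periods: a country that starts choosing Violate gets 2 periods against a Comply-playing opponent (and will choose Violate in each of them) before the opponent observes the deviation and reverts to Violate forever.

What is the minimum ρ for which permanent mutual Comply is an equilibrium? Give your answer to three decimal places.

0.354

A deviator earns 27 for 2 periods, then 11 forever; cooperating earns 25 forever. Multiplying the IC by (1−ρ):
25 ≥ 27(1−ρ^2) + 11ρ^2, so 16·ρ^2 ≥ 2 and ρ^2 ≥ 1/8.
ρ ≥ (1/8)^(1/2) ≈ 0.354.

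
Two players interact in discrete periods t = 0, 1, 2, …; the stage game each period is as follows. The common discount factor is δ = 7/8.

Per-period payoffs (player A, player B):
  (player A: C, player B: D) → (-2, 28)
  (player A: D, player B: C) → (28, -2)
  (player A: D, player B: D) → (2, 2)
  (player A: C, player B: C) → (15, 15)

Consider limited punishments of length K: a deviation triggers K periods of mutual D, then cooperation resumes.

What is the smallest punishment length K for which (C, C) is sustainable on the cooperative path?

Need Σ_{k=1}^{K} δ^k ≥ (28−15)/(15−2) = 1.0000 at δ = 7/8.
At K = 1 the sum is 0.8750 < 1.0000; at K = 2 it is 1.6406 ≥ 1.0000.
So the minimum punishment length is K = 2.

2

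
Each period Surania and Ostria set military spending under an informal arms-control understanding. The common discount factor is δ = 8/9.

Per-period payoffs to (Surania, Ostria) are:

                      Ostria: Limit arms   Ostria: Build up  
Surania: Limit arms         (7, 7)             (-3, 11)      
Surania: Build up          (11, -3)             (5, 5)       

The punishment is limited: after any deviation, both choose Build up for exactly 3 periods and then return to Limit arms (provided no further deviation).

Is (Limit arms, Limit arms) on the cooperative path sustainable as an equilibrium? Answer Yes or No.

Yes

Comparing payoff streams over the 4 periods until play realigns: cooperate → 7(1+δ+…+δ^3); deviate → 11 + 5(δ+…+δ^3).
Cooperation is sustained iff (7−5)(δ+…+δ^3) ≥ 11−7.
δ+…+δ^3 = 8/9·(1−(8/9)^3)/(1−8/9) = 2.3813, and (11−7)/(7−5) = 2.0000.
2.3813 ≥ 2.0000, so cooperation is sustainable.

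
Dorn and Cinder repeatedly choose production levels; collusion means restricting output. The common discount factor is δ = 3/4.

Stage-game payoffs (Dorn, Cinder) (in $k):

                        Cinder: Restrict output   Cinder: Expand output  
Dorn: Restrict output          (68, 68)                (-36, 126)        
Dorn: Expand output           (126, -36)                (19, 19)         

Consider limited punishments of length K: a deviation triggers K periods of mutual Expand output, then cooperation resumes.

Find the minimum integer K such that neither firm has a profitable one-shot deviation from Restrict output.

No profitable deviation requires (68−19)(δ+…+δ^K) ≥ 126−68, i.e. δ+…+δ^K ≥ 58/49 ≈ 1.1837.
With δ = 3/4, the partial sums are K=1: 0.7500, K=2: 1.3125.
K = 2 is the first length at which the sum reaches 1.1837.

2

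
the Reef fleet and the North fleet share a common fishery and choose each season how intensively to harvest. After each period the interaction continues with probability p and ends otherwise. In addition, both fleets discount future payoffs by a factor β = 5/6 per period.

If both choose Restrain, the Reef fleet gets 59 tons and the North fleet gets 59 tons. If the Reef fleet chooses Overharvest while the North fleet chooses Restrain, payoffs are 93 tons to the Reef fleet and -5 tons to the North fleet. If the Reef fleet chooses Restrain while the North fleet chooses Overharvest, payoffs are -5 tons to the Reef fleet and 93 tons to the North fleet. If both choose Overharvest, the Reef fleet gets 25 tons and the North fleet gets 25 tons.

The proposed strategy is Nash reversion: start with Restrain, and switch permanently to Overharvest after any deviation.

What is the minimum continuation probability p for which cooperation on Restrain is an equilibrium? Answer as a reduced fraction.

With continuation probability p and discount β, the effective per-period discount factor is βp.
Grim-trigger IC: βp ≥ (93−59)/(93−25) = 1/2.
So p ≥ (1/2)/(5/6) = 3/5.

3/5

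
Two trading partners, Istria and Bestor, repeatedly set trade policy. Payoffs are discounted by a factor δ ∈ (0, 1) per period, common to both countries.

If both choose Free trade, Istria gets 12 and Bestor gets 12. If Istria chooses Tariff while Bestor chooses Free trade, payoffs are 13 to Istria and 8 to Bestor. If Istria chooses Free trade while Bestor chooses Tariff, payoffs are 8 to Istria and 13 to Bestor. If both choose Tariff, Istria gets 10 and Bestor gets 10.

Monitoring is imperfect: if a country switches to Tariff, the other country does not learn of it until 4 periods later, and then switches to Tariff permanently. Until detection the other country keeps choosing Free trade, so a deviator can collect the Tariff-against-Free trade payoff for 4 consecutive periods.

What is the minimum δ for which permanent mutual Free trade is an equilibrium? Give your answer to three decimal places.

0.760

A deviator earns 13 for 4 periods, then 10 forever; cooperating earns 12 forever. Multiplying the IC by (1−δ):
12 ≥ 13(1−δ^4) + 10δ^4, so 3·δ^4 ≥ 1 and δ^4 ≥ 1/3.
δ ≥ (1/3)^(1/4) ≈ 0.760.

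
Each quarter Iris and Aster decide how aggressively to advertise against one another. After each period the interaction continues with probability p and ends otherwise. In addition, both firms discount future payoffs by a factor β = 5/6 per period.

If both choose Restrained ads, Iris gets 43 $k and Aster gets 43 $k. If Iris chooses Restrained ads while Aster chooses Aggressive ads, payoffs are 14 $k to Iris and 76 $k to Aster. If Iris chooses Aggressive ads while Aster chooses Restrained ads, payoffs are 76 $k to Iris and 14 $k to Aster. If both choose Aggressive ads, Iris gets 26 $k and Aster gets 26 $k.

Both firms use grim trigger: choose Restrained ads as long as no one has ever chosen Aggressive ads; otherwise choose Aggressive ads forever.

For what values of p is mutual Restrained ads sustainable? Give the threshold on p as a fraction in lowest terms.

99/125

With continuation probability p and discount β, the effective per-period discount factor is βp.
Grim-trigger IC: βp ≥ (76−43)/(76−26) = 33/50.
So p ≥ (33/50)/(5/6) = 99/125.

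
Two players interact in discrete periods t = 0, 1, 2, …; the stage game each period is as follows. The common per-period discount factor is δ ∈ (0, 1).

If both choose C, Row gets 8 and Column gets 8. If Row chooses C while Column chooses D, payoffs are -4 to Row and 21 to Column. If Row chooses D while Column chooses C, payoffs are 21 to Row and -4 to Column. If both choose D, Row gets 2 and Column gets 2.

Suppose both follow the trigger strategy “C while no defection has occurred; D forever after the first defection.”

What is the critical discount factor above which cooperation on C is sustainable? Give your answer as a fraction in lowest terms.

Cooperation forever yields 8 each period: 8/(1−δ).
Deviating yields 21 once, then 2 forever: 21 + 2δ/(1−δ).
No profitable deviation requires 8/(1−δ) ≥ 21 + 2δ/(1−δ).
Multiplying by (1−δ): 8 ≥ 21(1−δ) + 2δ = 21 − 19δ.
So 19δ ≥ 13, i.e. δ ≥ 13/19.

13/19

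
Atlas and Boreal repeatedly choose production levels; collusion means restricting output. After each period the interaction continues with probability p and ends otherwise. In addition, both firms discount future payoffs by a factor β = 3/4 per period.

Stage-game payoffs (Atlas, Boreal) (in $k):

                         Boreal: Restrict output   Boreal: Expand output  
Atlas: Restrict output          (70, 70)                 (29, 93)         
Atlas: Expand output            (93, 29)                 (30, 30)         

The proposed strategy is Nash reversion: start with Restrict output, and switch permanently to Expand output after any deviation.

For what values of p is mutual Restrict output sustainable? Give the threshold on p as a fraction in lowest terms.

92/189

With continuation probability p and discount β, the effective per-period discount factor is βp.
Grim-trigger IC: βp ≥ (93−70)/(93−30) = 23/63.
So p ≥ (23/63)/(3/4) = 92/189.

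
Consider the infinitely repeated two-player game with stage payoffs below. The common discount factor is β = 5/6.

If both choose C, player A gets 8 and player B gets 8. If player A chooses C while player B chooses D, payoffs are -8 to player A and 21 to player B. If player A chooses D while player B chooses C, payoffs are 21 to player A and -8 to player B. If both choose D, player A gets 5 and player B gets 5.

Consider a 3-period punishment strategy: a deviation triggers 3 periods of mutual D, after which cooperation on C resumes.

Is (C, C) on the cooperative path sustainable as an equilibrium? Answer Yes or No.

No

IC: β+…+β^3 ≥ (21−8)/(8−5) = 13/3.
At β = 5/6: partial sum = 2.1065 < 4.3333. Cooperation not sustainable.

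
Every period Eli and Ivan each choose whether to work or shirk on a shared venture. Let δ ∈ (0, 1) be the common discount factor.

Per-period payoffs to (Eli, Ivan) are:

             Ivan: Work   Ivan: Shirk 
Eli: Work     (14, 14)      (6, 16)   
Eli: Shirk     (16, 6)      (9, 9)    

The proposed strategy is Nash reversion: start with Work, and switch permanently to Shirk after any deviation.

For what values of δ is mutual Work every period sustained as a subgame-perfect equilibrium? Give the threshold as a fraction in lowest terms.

2/7

One-period gain from deviating is 16 − 14 = 2. The loss is 14 − 9 = 5 in every subsequent period, with present value 5·δ/(1−δ).
Deviation is unprofitable when 5·δ/(1−δ) ≥ 2, i.e. δ/(1−δ) ≥ 2/5.
Equivalently δ ≥ 2/(2+5) = 2/7.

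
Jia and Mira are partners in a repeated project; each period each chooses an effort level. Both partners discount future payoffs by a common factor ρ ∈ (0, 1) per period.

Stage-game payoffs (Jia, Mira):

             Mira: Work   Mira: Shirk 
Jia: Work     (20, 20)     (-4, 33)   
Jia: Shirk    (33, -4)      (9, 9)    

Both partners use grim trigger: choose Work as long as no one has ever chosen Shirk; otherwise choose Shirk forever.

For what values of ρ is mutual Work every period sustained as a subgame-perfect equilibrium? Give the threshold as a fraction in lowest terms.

Under grim trigger the critical discount factor is (T−C)/(T−P) with T = 33, C = 20, P = 9.
ρ* = (33−20)/(33−9) = 13/24.

13/24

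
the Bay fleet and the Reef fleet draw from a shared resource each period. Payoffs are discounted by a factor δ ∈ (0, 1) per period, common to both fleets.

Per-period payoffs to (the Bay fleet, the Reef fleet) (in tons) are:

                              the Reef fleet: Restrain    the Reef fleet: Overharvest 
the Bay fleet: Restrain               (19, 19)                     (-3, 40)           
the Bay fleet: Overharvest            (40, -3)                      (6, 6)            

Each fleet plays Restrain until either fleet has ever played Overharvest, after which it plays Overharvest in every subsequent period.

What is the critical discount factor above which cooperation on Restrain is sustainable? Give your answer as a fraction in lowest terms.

19/(1−δ) ≥ 40 + 6δ/(1−δ)
19 ≥ 40 − 34δ
δ ≥ 21/34.

21/34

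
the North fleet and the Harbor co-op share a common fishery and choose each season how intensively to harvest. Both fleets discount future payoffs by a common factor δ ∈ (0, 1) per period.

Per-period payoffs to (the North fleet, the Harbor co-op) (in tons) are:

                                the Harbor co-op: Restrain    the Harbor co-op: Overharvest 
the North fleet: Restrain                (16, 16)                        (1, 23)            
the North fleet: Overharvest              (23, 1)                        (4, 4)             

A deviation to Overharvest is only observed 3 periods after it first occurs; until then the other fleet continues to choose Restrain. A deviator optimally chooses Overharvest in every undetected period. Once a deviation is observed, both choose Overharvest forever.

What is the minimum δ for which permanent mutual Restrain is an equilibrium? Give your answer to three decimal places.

A deviator earns 23 for 3 periods, then 4 forever; cooperating earns 16 forever. Multiplying the IC by (1−δ):
16 ≥ 23(1−δ^3) + 4δ^3, so 19·δ^3 ≥ 7 and δ^3 ≥ 7/19.
δ ≥ (7/19)^(1/3) ≈ 0.717.

0.717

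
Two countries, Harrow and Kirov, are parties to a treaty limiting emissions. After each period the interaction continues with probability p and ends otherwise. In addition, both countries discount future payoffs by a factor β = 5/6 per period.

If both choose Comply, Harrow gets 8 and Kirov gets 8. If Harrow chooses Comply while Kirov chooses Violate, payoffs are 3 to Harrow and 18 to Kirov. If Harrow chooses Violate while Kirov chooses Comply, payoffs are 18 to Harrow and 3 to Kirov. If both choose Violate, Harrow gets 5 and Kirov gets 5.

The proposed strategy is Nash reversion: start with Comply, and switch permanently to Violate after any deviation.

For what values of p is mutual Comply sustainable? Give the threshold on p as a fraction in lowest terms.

With continuation probability p and discount β, the effective per-period discount factor is βp.
Grim-trigger IC: βp ≥ (18−8)/(18−5) = 10/13.
So p ≥ (10/13)/(5/6) = 12/13.

12/13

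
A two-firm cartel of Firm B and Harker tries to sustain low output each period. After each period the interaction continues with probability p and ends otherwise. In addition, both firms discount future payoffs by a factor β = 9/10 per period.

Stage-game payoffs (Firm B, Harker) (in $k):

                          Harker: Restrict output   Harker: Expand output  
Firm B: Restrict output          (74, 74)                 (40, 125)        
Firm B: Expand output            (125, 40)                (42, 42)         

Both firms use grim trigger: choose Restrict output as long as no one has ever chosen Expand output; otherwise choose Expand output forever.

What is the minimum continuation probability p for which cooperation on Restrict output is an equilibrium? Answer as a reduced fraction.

Expected continuation weight on next period's payoff is β·p = 9/10·p, which plays the role of the discount factor.
Cooperation requires 9/10·p ≥ (125−74)/(125−42) = 51/83, hence p ≥ 170/249.

170/249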